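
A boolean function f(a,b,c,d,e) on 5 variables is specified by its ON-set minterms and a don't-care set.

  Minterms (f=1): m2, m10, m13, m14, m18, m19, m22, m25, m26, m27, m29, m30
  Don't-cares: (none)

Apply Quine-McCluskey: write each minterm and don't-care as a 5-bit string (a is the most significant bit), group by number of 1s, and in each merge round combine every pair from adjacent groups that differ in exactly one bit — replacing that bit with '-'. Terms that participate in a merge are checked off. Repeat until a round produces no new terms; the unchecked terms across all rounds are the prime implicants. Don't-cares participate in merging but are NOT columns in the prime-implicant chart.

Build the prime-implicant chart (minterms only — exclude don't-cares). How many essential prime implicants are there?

5

[col 0] 00010*, 01010*, 01101*, 01110*, 10010*, 10011*, 10110*, 11001*, 11010*, 11011*, 11101*, 11110*
[col 1] -0010*, -1010*, -1101, -1110*, 0-010*, 01-10*, 1-010*, 1-011*, 1-110*, 10-10*, 1001-*, 11-01, 11-10*, 110-1, 1101-*
[col 2] --010, -1-10, 1--10, 1-01-
Prime implicants: --010, -1-10, -1101, 1--10, 1-01-, 11-01, 110-1
PI chart (minterm → PIs covering it):
  2 | --010  (sole → essential)
  10 | --010,-1-10
  13 | -1101  (sole → essential)
  14 | -1-10  (sole → essential)
  18 | --010,1--10,1-01-
  19 | 1-01-  (sole → essential)
  22 | 1--10  (sole → essential)
  25 | 11-01,110-1
  26 | --010,-1-10,1--10,1-01-
  27 | 1-01-,110-1
  29 | -1101,11-01
  30 | -1-10,1--10
Essential prime implicants: --010, -1-10, -1101, 1--10, 1-01-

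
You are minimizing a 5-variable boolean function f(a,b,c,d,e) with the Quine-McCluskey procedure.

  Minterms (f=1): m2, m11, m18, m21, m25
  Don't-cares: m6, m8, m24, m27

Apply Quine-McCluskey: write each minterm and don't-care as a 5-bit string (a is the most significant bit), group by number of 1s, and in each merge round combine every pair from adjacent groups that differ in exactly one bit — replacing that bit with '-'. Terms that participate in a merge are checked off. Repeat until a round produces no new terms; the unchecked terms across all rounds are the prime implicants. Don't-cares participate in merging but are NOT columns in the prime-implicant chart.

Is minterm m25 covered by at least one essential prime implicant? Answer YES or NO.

NO

[col 0] 00010*, 00110*, 01000*, 01011*, 10010*, 10101, 11000*, 11001*, 11011*
[col 1] -0010, -1000, -1011, 00-10, 110-1, 1100-
Prime implicants: -0010, -1000, -1011, 00-10, 10101, 110-1, 1100-
PI chart (minterm → PIs covering it):
  2 | -0010,00-10
  11 | -1011  (sole → essential)
  18 | -0010  (sole → essential)
  21 | 10101  (sole → essential)
  25 | 110-1,1100-
Essential prime implicants: -0010, -1011, 10101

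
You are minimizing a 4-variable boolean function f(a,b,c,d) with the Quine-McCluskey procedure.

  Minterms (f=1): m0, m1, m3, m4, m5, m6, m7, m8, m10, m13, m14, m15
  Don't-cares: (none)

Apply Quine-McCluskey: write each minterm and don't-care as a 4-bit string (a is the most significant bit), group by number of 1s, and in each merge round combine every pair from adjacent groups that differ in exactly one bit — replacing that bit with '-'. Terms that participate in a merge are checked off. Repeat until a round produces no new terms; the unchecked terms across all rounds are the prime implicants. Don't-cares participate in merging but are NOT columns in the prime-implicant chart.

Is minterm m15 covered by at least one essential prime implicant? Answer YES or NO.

Round 0: 0000✓ 0001✓ 0011✓ 0100✓ 0101✓ 0110✓ 0111✓ 1000✓ 1010✓ 1101✓ 1110✓ 1111✓
Round 1: -000 -101✓ -110✓ -111✓ 0-00✓ 0-01✓ 0-11✓ 00-1✓ 000-✓ 01-0✓ 01-1✓ 010-✓ 011-✓ 1-10 10-0 11-1✓ 111-✓
Round 2: -1-1 -11- 0--1 0-0- 01--
PIs = {-000, -1-1, -11-, 0--1, 0-0-, 01--, 1-10, 10-0}
Coverage chart:
  m0: -000,0-0-
  m1: 0--1,0-0-
  m3: 0--1 ←essential
  m4: 0-0-,01--
  m5: -1-1,0--1,0-0-,01--
  m6: -11-,01--
  m7: -1-1,-11-,0--1,01--
  m8: -000,10-0
  m10: 1-10,10-0
  m13: -1-1 ←essential
  m14: -11-,1-10
  m15: -1-1,-11-
Essential: -1-1, 0--1

YES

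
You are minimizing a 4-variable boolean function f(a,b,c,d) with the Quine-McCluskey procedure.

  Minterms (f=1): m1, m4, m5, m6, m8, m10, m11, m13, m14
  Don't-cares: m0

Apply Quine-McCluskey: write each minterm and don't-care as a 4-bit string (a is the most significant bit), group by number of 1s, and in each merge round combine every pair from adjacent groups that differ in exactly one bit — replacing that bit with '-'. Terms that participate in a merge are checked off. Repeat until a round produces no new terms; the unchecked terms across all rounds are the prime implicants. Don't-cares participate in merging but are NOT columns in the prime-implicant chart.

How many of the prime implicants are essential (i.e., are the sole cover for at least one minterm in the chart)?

size-2^0 implicants → 0000(✓)  0001(✓)  0100(✓)  0101(✓)  0110(✓)  1000(✓)  1010(✓)  1011(✓)  1101(✓)  1110(✓)
size-2^1 implicants → -000  -101  -110  0-00(✓)  0-01(✓)  000-(✓)  01-0  010-(✓)  1-10  10-0  101-
size-2^2 implicants → 0-0-
Unchecked terms (primes): -000, -101, -110, 0-0-, 01-0, 1-10, 10-0, 101-
Minterm coverage:
  m1 ⊆ 0-0- [E]
  m4 ⊆ 0-0-,01-0
  m5 ⊆ -101,0-0-
  m6 ⊆ -110,01-0
  m8 ⊆ -000,10-0
  m10 ⊆ 1-10,10-0,101-
  m11 ⊆ 101- [E]
  m13 ⊆ -101 [E]
  m14 ⊆ -110,1-10
E = {-101, 0-0-, 101-}

3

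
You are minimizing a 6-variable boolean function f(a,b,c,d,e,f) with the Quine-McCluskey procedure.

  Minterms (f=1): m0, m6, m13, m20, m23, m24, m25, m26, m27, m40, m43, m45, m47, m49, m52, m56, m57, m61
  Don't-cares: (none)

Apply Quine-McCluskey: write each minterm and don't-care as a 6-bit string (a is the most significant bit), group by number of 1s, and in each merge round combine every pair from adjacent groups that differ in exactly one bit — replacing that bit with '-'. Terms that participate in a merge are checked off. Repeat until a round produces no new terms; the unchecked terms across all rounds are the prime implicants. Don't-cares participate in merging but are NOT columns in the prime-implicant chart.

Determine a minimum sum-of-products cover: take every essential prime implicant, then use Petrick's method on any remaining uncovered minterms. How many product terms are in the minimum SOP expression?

10

[col 0] 000000, 000110, 001101*, 010100*, 010111, 011000*, 011001*, 011010*, 011011*, 101000*, 101011*, 101101*, 101111*, 110001*, 110100*, 111000*, 111001*, 111101*
[col 1] -01101, -10100, -11000*, -11001*, 0110-0*, 0110-1*, 01100-*, 01101-*, 1-1000, 1-1101, 101-11, 1011-1, 11-001, 111-01, 11100-*
[col 2] -1100-, 0110--
Prime implicants: -01101, -10100, -1100-, 000000, 000110, 010111, 0110--, 1-1000, 1-1101, 101-11, 1011-1, 11-001, 111-01
PI chart (minterm → PIs covering it):
  0 | 000000  (sole → essential)
  6 | 000110  (sole → essential)
  13 | -01101  (sole → essential)
  20 | -10100  (sole → essential)
  23 | 010111  (sole → essential)
  24 | -1100-,0110--
  25 | -1100-,0110--
  26 | 0110--  (sole → essential)
  27 | 0110--  (sole → essential)
  40 | 1-1000  (sole → essential)
  43 | 101-11  (sole → essential)
  45 | -01101,1-1101,1011-1
  47 | 101-11,1011-1
  49 | 11-001  (sole → essential)
  52 | -10100  (sole → essential)
  56 | -1100-,1-1000
  57 | -1100-,11-001,111-01
  61 | 1-1101,111-01
Essential prime implicants: -01101, -10100, 000000, 000110, 010111, 0110--, 1-1000, 101-11, 11-001
Petrick residual → 1-1101
Minimum SOP uses 10 PIs: b'cde'f + bc'de'f' + a'b'c'd'e'f' + a'b'c'def' + a'bc'def + a'bcd' + acd'e'f' + acde'f + ab'cef + abd'e'f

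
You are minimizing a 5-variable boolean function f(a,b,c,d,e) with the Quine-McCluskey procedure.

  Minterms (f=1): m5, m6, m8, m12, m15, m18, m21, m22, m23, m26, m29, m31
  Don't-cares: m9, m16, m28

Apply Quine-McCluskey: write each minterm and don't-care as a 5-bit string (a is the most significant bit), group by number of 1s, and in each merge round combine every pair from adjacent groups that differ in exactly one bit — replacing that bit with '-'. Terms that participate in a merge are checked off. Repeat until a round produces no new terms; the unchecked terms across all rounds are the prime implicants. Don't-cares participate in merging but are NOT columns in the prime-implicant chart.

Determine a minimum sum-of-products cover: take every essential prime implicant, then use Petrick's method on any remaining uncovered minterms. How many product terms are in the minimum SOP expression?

Round 0: 00101✓ 00110✓ 01000✓ 01001✓ 01100✓ 01111✓ 10000✓ 10010✓ 10101✓ 10110✓ 10111✓ 11010✓ 11100✓ 11101✓ 11111✓
Round 1: -0101 -0110 -1100 -1111 01-00 0100- 1-010 1-101✓ 1-111✓ 10-10 100-0 101-1✓ 1011- 111-1✓ 1110-
Round 2: 1-1-1
PIs = {-0101, -0110, -1100, -1111, 01-00, 0100-, 1-010, 1-1-1, 10-10, 100-0, 1011-, 1110-}
Coverage chart:
  m5: -0101 ←essential
  m6: -0110 ←essential
  m8: 01-00,0100-
  m12: -1100,01-00
  m15: -1111 ←essential
  m18: 1-010,10-10,100-0
  m21: -0101,1-1-1
  m22: -0110,10-10,1011-
  m23: 1-1-1,1011-
  m26: 1-010 ←essential
  m29: 1-1-1,1110-
  m31: -1111,1-1-1
Essential: -0101, -0110, -1111, 1-010
Petrick residual → 01-00, 1-1-1
Min cover (6 terms): b'cd'e + b'cde' + bcde + a'bd'e' + ac'de' + ace

6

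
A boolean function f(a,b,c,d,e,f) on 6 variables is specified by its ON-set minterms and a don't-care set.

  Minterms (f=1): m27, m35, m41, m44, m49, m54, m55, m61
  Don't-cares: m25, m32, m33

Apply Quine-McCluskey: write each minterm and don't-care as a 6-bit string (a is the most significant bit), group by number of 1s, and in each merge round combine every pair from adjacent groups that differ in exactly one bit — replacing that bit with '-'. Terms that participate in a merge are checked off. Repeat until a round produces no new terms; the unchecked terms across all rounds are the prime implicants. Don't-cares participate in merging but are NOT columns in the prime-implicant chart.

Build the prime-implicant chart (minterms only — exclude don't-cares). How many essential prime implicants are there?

7

size-2^0 implicants → 011001(✓)  011011(✓)  100000(✓)  100001(✓)  100011(✓)  101001(✓)  101100  110001(✓)  110110(✓)  110111(✓)  111101
size-2^1 implicants → 0110-1  1-0001  10-001  1000-1  10000-  11011-
Unchecked terms (primes): 0110-1, 1-0001, 10-001, 1000-1, 10000-, 101100, 11011-, 111101
Minterm coverage:
  m27 ⊆ 0110-1 [E]
  m35 ⊆ 1000-1 [E]
  m41 ⊆ 10-001 [E]
  m44 ⊆ 101100 [E]
  m49 ⊆ 1-0001 [E]
  m54 ⊆ 11011- [E]
  m55 ⊆ 11011- [E]
  m61 ⊆ 111101 [E]
E = {0110-1, 1-0001, 10-001, 1000-1, 101100, 11011-, 111101}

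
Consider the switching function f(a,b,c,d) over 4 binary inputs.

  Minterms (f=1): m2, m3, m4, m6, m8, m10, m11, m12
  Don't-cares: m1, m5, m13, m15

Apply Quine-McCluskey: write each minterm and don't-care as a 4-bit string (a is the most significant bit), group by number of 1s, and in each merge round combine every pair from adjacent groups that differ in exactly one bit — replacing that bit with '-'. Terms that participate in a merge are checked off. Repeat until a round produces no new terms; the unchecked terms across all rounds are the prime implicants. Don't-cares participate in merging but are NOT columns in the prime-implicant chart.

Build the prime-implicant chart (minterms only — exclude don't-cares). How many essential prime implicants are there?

size-2^0 implicants → 0001(✓)  0010(✓)  0011(✓)  0100(✓)  0101(✓)  0110(✓)  1000(✓)  1010(✓)  1011(✓)  1100(✓)  1101(✓)  1111(✓)
size-2^1 implicants → -010(✓)  -011(✓)  -100(✓)  -101(✓)  0-01  0-10  00-1  001-(✓)  01-0  010-(✓)  1-00  1-11  10-0  101-(✓)  11-1  110-(✓)
size-2^2 implicants → -01-  -10-
Unchecked terms (primes): -01-, -10-, 0-01, 0-10, 00-1, 01-0, 1-00, 1-11, 10-0, 11-1
Minterm coverage:
  m2 ⊆ -01-,0-10
  m3 ⊆ -01-,00-1
  m4 ⊆ -10-,01-0
  m6 ⊆ 0-10,01-0
  m8 ⊆ 1-00,10-0
  m10 ⊆ -01-,10-0
  m11 ⊆ -01-,1-11
  m12 ⊆ -10-,1-00
(no essential prime implicants)

0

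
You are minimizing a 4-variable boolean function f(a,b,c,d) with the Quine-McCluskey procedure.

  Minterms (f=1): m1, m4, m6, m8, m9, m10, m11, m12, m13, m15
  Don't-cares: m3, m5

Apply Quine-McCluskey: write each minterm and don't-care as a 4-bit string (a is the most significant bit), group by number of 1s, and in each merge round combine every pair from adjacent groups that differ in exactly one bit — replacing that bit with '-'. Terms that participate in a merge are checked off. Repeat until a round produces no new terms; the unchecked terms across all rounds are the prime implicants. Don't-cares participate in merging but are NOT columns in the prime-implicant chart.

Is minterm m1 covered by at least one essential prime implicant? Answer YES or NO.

NO

[col 0] 0001*, 0011*, 0100*, 0101*, 0110*, 1000*, 1001*, 1010*, 1011*, 1100*, 1101*, 1111*
[col 1] -001*, -011*, -100*, -101*, 0-01*, 00-1*, 01-0, 010-*, 1-00*, 1-01*, 1-11*, 10-0*, 10-1*, 100-*, 101-*, 11-1*, 110-*
[col 2] --01, -0-1, -10-, 1--1, 1-0-, 10--
Prime implicants: --01, -0-1, -10-, 01-0, 1--1, 1-0-, 10--
PI chart (minterm → PIs covering it):
  1 | --01,-0-1
  4 | -10-,01-0
  6 | 01-0  (sole → essential)
  8 | 1-0-,10--
  9 | --01,-0-1,1--1,1-0-,10--
  10 | 10--  (sole → essential)
  11 | -0-1,1--1,10--
  12 | -10-,1-0-
  13 | --01,-10-,1--1,1-0-
  15 | 1--1  (sole → essential)
Essential prime implicants: 01-0, 1--1, 10--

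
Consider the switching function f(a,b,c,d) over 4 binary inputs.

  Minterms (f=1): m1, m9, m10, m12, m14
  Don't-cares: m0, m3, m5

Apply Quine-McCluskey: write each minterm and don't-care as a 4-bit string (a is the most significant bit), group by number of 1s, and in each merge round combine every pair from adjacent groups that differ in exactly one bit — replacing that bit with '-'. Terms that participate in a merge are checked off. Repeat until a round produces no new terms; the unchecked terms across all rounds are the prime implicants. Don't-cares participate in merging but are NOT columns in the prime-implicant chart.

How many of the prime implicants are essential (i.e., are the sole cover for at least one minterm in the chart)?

Round 0: 0000✓ 0001✓ 0011✓ 0101✓ 1001✓ 1010✓ 1100✓ 1110✓
Round 1: -001 0-01 00-1 000- 1-10 11-0
PIs = {-001, 0-01, 00-1, 000-, 1-10, 11-0}
Coverage chart:
  m1: -001,0-01,00-1,000-
  m9: -001 ←essential
  m10: 1-10 ←essential
  m12: 11-0 ←essential
  m14: 1-10,11-0
Essential: -001, 1-10, 11-0

3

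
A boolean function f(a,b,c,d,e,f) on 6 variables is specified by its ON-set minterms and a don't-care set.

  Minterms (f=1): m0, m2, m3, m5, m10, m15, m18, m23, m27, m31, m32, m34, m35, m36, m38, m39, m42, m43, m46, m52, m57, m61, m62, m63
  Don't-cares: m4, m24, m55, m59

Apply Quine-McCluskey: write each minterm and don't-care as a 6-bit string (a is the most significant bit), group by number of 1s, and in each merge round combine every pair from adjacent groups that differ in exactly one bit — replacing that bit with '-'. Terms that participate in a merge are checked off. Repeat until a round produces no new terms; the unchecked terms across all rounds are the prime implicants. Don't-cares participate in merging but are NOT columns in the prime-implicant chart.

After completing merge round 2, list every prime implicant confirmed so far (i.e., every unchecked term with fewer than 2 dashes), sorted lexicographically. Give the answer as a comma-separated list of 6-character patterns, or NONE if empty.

[col 0] 000000*, 000010*, 000011*, 000100*, 000101*, 001010*, 001111*, 010010*, 010111*, 011000, 011011*, 011111*, 100000*, 100010*, 100011*, 100100*, 100110*, 100111*, 101010*, 101011*, 101110*, 110100*, 110111*, 111001*, 111011*, 111101*, 111110*, 111111*
[col 1] -00000*, -00010*, -00011*, -00100*, -01010*, -10111*, -11011*, -11111*, 0-0010, 0-1111, 00-010*, 000-00*, 0000-0*, 00001-*, 00010-, 01-111*, 011-11*, 1-0100, 1-0111, 1-1011, 1-1110, 10-010*, 10-011*, 10-110*, 100-00*, 100-10*, 100-11*, 1000-0*, 10001-*, 1001-0*, 10011-*, 101-10*, 10101-*, 11-111*, 111-01*, 111-11*, 1110-1*, 1111-1*, 11111-
[col 2] -0-010, -00-00, -000-0, -0001-, -1-111, -11-11, 10--10, 10-01-, 100--0, 100-1-, 111--1
Prime implicants: -0-010, -00-00, -000-0, -0001-, -1-111, -11-11, 0-0010, 0-1111, 00010-, 011000, 1-0100, 1-0111, 1-1011, 1-1110, 10--10, 10-01-, 100--0, 100-1-, 111--1, 11111-

0-0010, 0-1111, 00010-, 011000, 1-0100, 1-0111, 1-1011, 1-1110, 11111-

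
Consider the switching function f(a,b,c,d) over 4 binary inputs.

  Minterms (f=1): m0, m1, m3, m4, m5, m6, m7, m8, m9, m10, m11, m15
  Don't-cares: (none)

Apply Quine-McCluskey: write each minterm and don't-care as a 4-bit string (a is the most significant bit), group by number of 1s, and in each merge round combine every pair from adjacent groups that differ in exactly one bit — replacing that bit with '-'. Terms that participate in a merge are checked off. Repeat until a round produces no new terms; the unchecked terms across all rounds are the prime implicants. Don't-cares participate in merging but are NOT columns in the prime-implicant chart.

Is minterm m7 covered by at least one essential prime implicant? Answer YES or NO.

YES

Round 0: 0000✓ 0001✓ 0011✓ 0100✓ 0101✓ 0110✓ 0111✓ 1000✓ 1001✓ 1010✓ 1011✓ 1111✓
Round 1: -000✓ -001✓ -011✓ -111✓ 0-00✓ 0-01✓ 0-11✓ 00-1✓ 000-✓ 01-0✓ 01-1✓ 010-✓ 011-✓ 1-11✓ 10-0✓ 10-1✓ 100-✓ 101-✓
Round 2: --11 -0-1 -00- 0--1 0-0- 01-- 10--
PIs = {--11, -0-1, -00-, 0--1, 0-0-, 01--, 10--}
Coverage chart:
  m0: -00-,0-0-
  m1: -0-1,-00-,0--1,0-0-
  m3: --11,-0-1,0--1
  m4: 0-0-,01--
  m5: 0--1,0-0-,01--
  m6: 01-- ←essential
  m7: --11,0--1,01--
  m8: -00-,10--
  m9: -0-1,-00-,10--
  m10: 10-- ←essential
  m11: --11,-0-1,10--
  m15: --11 ←essential
Essential: --11, 01--, 10--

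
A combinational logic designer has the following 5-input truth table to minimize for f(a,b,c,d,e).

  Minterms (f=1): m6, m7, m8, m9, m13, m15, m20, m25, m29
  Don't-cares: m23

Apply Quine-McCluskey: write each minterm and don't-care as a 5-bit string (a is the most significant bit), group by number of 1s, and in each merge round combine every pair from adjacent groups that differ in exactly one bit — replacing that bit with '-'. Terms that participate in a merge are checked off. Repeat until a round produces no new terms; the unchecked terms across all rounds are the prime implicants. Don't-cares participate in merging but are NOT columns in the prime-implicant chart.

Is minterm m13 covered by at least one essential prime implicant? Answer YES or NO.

Round 0: 00110✓ 00111✓ 01000✓ 01001✓ 01101✓ 01111✓ 10100 10111✓ 11001✓ 11101✓
Round 1: -0111 -1001✓ -1101✓ 0-111 0011- 01-01✓ 0100- 011-1 11-01✓
Round 2: -1-01
PIs = {-0111, -1-01, 0-111, 0011-, 0100-, 011-1, 10100}
Coverage chart:
  m6: 0011- ←essential
  m7: -0111,0-111,0011-
  m8: 0100- ←essential
  m9: -1-01,0100-
  m13: -1-01,011-1
  m15: 0-111,011-1
  m20: 10100 ←essential
  m25: -1-01 ←essential
  m29: -1-01 ←essential
Essential: -1-01, 0011-, 0100-, 10100

YES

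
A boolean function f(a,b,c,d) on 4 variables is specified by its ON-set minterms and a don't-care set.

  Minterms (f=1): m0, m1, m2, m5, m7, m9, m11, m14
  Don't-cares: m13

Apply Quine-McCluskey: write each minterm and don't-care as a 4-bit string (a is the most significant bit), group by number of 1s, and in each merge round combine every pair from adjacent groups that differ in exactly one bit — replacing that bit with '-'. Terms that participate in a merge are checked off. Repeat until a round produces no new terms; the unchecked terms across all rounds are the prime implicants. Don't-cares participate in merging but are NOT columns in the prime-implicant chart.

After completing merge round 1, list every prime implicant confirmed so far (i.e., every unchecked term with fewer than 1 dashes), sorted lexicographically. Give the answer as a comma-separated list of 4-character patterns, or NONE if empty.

[col 0] 0000*, 0001*, 0010*, 0101*, 0111*, 1001*, 1011*, 1101*, 1110
[col 1] -001*, -101*, 0-01*, 00-0, 000-, 01-1, 1-01*, 10-1
[col 2] --01
Prime implicants: --01, 00-0, 000-, 01-1, 10-1, 1110

1110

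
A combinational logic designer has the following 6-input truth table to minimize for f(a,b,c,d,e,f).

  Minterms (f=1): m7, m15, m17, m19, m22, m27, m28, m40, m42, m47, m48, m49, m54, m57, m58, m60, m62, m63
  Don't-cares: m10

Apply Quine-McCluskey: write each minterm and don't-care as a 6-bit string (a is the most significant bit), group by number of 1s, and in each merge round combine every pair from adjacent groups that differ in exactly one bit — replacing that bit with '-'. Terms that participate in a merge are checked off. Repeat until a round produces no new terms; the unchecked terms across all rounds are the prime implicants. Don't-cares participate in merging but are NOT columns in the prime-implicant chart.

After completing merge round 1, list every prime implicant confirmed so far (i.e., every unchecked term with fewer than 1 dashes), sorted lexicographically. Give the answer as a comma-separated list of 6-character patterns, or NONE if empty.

[col 0] 000111*, 001010*, 001111*, 010001*, 010011*, 010110*, 011011*, 011100*, 101000*, 101010*, 101111*, 110000*, 110001*, 110110*, 111001*, 111010*, 111100*, 111110*, 111111*
[col 1] -01010, -01111, -10001, -10110, -11100, 00-111, 01-011, 0100-1, 1-1010, 1-1111, 1010-0, 11-001, 11-110, 11000-, 111-10, 1111-0, 11111-
Prime implicants: -01010, -01111, -10001, -10110, -11100, 00-111, 01-011, 0100-1, 1-1010, 1-1111, 1010-0, 11-001, 11-110, 11000-, 111-10, 1111-0, 11111-

NONE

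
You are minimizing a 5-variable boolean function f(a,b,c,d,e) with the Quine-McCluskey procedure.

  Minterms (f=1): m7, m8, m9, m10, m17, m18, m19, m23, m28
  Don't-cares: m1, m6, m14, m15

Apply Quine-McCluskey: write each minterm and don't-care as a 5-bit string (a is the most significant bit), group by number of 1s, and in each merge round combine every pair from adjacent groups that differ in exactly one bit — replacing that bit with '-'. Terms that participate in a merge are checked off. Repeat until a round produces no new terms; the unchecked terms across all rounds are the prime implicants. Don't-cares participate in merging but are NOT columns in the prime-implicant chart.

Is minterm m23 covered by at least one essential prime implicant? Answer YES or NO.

Round 0: 00001✓ 00110✓ 00111✓ 01000✓ 01001✓ 01010✓ 01110✓ 01111✓ 10001✓ 10010✓ 10011✓ 10111✓ 11100
Round 1: -0001 -0111 0-001 0-110✓ 0-111✓ 0011-✓ 01-10 010-0 0100- 0111-✓ 10-11 100-1 1001-
Round 2: 0-11-
PIs = {-0001, -0111, 0-001, 0-11-, 01-10, 010-0, 0100-, 10-11, 100-1, 1001-, 11100}
Coverage chart:
  m7: -0111,0-11-
  m8: 010-0,0100-
  m9: 0-001,0100-
  m10: 01-10,010-0
  m17: -0001,100-1
  m18: 1001- ←essential
  m19: 10-11,100-1,1001-
  m23: -0111,10-11
  m28: 11100 ←essential
Essential: 1001-, 11100

NO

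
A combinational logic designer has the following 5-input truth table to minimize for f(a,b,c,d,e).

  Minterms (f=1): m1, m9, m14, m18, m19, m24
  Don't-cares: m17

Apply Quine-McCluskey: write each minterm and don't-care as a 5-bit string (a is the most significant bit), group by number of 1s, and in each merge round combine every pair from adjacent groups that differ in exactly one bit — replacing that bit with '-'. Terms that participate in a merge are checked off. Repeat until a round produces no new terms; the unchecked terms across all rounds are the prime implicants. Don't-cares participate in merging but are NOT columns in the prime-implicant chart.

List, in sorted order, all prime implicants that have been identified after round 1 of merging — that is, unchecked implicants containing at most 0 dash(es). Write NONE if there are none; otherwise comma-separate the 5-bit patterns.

01110, 11000

size-2^0 implicants → 00001(✓)  01001(✓)  01110  10001(✓)  10010(✓)  10011(✓)  11000
size-2^1 implicants → -0001  0-001  100-1  1001-
Unchecked terms (primes): -0001, 0-001, 01110, 100-1, 1001-, 11000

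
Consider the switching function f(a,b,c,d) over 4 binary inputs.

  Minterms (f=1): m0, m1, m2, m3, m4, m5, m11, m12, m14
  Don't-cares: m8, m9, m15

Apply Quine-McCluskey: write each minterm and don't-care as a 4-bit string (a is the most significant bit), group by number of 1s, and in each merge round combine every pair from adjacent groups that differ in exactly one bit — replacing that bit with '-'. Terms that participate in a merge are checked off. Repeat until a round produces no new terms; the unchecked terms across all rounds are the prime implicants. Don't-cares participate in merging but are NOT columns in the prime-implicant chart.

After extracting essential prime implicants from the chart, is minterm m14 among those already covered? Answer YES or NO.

size-2^0 implicants → 0000(✓)  0001(✓)  0010(✓)  0011(✓)  0100(✓)  0101(✓)  1000(✓)  1001(✓)  1011(✓)  1100(✓)  1110(✓)  1111(✓)
size-2^1 implicants → -000(✓)  -001(✓)  -011(✓)  -100(✓)  0-00(✓)  0-01(✓)  00-0(✓)  00-1(✓)  000-(✓)  001-(✓)  010-(✓)  1-00(✓)  1-11  10-1(✓)  100-(✓)  11-0  111-
size-2^2 implicants → --00  -0-1  -00-  0-0-  00--
Unchecked terms (primes): --00, -0-1, -00-, 0-0-, 00--, 1-11, 11-0, 111-
Minterm coverage:
  m0 ⊆ --00,-00-,0-0-,00--
  m1 ⊆ -0-1,-00-,0-0-,00--
  m2 ⊆ 00-- [E]
  m3 ⊆ -0-1,00--
  m4 ⊆ --00,0-0-
  m5 ⊆ 0-0- [E]
  m11 ⊆ -0-1,1-11
  m12 ⊆ --00,11-0
  m14 ⊆ 11-0,111-
E = {0-0-, 00--}

NO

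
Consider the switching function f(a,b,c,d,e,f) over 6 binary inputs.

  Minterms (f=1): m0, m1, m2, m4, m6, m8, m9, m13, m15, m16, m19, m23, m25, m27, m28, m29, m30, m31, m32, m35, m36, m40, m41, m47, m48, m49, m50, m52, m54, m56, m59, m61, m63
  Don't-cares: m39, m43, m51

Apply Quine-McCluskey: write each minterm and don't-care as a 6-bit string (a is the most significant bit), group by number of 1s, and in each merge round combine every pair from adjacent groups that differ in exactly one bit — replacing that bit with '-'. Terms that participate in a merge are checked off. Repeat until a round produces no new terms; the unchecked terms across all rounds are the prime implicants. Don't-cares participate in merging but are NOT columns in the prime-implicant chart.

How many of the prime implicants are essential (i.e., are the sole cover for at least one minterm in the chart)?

[col 0] 000000*, 000001*, 000010*, 000100*, 000110*, 001000*, 001001*, 001101*, 001111*, 010000*, 010011*, 010111*, 011001*, 011011*, 011100*, 011101*, 011110*, 011111*, 100000*, 100011*, 100100*, 100111*, 101000*, 101001*, 101011*, 101111*, 110000*, 110001*, 110010*, 110011*, 110100*, 110110*, 111000*, 111011*, 111101*, 111111*
[col 1] -00000*, -00100*, -01000*, -01001*, -01111*, -10000*, -10011*, -11011*, -11101*, -11111*, 0-0000*, 0-1001*, 0-1101*, 0-1111*, 00-000*, 00-001*, 000-00*, 000-10*, 0000-0*, 00000-*, 0001-0*, 001-01*, 00100-*, 0011-1*, 01-011*, 01-111*, 010-11*, 011-01*, 011-11*, 0110-1*, 0111-0*, 0111-1*, 01110-*, 01111-*, 1-0000*, 1-0011*, 1-0100*, 1-1000*, 1-1011*, 1-1111*, 10-000*, 10-011*, 10-111*, 100-00*, 100-11*, 101-11*, 1010-1, 10100-*, 11-000*, 11-011*, 110-00*, 110-10*, 1100-0*, 1100-1*, 11000-*, 11001-*, 1101-0*, 111-11*, 1111-1*
[col 2] --0000, --1111, -0-000, -00-00, -0100-, -1-011, -11-11, -111-1, 0-1-01, 0-11-1, 00-00-, 000--0, 01--11, 011--1, 0111--, 1--000, 1--011, 1-0-00, 1-1-11, 10--11, 110--0, 1100--
Prime implicants: --0000, --1111, -0-000, -00-00, -0100-, -1-011, -11-11, -111-1, 0-1-01, 0-11-1, 00-00-, 000--0, 01--11, 011--1, 0111--, 1--000, 1--011, 1-0-00, 1-1-11, 10--11, 1010-1, 110--0, 1100--
PI chart (minterm → PIs covering it):
  0 | --0000,-0-000,-00-00,00-00-,000--0
  1 | 00-00-  (sole → essential)
  2 | 000--0  (sole → essential)
  4 | -00-00,000--0
  6 | 000--0  (sole → essential)
  8 | -0-000,-0100-,00-00-
  9 | -0100-,0-1-01,00-00-
  13 | 0-1-01,0-11-1
  15 | --1111,0-11-1
  16 | --0000  (sole → essential)
  19 | -1-011,01--11
  23 | 01--11  (sole → essential)
  25 | 0-1-01,011--1
  27 | -1-011,-11-11,01--11,011--1
  28 | 0111--  (sole → essential)
  29 | -111-1,0-1-01,0-11-1,011--1,0111--
  30 | 0111--  (sole → essential)
  31 | --1111,-11-11,-111-1,0-11-1,01--11,011--1,0111--
  32 | --0000,-0-000,-00-00,1--000,1-0-00
  35 | 1--011,10--11
  36 | -00-00,1-0-00
  40 | -0-000,-0100-,1--000
  41 | -0100-,1010-1
  47 | --1111,1-1-11,10--11
  48 | --0000,1--000,1-0-00,110--0,1100--
  49 | 1100--  (sole → essential)
  50 | 110--0,1100--
  52 | 1-0-00,110--0
  54 | 110--0  (sole → essential)
  56 | 1--000  (sole → essential)
  59 | -1-011,-11-11,1--011,1-1-11
  61 | -111-1  (sole → essential)
  63 | --1111,-11-11,-111-1,1-1-11
Essential prime implicants: --0000, -111-1, 00-00-, 000--0, 01--11, 0111--, 1--000, 110--0, 1100--

9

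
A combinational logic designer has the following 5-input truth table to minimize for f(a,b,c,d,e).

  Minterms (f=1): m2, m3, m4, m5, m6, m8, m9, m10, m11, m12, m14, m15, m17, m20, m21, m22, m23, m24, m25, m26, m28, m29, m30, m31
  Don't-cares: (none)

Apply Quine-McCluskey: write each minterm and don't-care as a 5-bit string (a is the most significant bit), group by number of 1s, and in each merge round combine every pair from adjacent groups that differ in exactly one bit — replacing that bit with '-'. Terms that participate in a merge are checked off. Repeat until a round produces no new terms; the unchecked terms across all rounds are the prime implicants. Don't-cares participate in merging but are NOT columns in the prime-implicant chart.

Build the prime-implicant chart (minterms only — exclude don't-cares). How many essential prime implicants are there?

[col 0] 00010*, 00011*, 00100*, 00101*, 00110*, 01000*, 01001*, 01010*, 01011*, 01100*, 01110*, 01111*, 10001*, 10100*, 10101*, 10110*, 10111*, 11000*, 11001*, 11010*, 11100*, 11101*, 11110*, 11111*
[col 1] -0100*, -0101*, -0110*, -1000*, -1001*, -1010*, -1100*, -1110*, -1111*, 0-010*, 0-011*, 0-100*, 0-110*, 00-10*, 0001-*, 001-0*, 0010-*, 01-00*, 01-10*, 01-11*, 010-0*, 010-1*, 0100-*, 0101-*, 011-0*, 0111-*, 1-001*, 1-100*, 1-101*, 1-110*, 1-111*, 10-01*, 101-0*, 101-1*, 1010-*, 1011-*, 11-00*, 11-01*, 11-10*, 110-0*, 1100-*, 111-0*, 111-1*, 1110-*, 1111-*
[col 2] --100*, --110*, -01-0*, -010-, -1-00*, -1-10*, -10-0*, -100-, -11-0*, -111-, 0--10, 0-01-, 0-1-0*, 01--0*, 01-1-, 010--, 1--01, 1-1-0*, 1-1-1*, 1-10-*, 1-11-*, 101--*, 11--0*, 11-0-, 111--*
[col 3] --1-0, -1--0, 1-1--
Prime implicants: --1-0, -010-, -1--0, -100-, -111-, 0--10, 0-01-, 01-1-, 010--, 1--01, 1-1--, 11-0-
PI chart (minterm → PIs covering it):
  2 | 0--10,0-01-
  3 | 0-01-  (sole → essential)
  4 | --1-0,-010-
  5 | -010-  (sole → essential)
  6 | --1-0,0--10
  8 | -1--0,-100-,010--
  9 | -100-,010--
  10 | -1--0,0--10,0-01-,01-1-,010--
  11 | 0-01-,01-1-,010--
  12 | --1-0,-1--0
  14 | --1-0,-1--0,-111-,0--10,01-1-
  15 | -111-,01-1-
  17 | 1--01  (sole → essential)
  20 | --1-0,-010-,1-1--
  21 | -010-,1--01,1-1--
  22 | --1-0,1-1--
  23 | 1-1--  (sole → essential)
  24 | -1--0,-100-,11-0-
  25 | -100-,1--01,11-0-
  26 | -1--0  (sole → essential)
  28 | --1-0,-1--0,1-1--,11-0-
  29 | 1--01,1-1--,11-0-
  30 | --1-0,-1--0,-111-,1-1--
  31 | -111-,1-1--
Essential prime implicants: -010-, -1--0, 0-01-, 1--01, 1-1--

5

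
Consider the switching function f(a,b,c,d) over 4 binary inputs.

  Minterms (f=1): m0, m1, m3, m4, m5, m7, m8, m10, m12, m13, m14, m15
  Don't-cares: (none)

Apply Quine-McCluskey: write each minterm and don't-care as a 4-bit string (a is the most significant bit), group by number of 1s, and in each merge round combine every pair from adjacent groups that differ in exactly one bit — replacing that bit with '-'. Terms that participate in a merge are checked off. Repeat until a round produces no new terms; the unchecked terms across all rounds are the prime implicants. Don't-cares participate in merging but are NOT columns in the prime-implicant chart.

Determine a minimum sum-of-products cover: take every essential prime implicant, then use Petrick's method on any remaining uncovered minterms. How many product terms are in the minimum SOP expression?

Round 0: 0000✓ 0001✓ 0011✓ 0100✓ 0101✓ 0111✓ 1000✓ 1010✓ 1100✓ 1101✓ 1110✓ 1111✓
Round 1: -000✓ -100✓ -101✓ -111✓ 0-00✓ 0-01✓ 0-11✓ 00-1✓ 000-✓ 01-1✓ 010-✓ 1-00✓ 1-10✓ 10-0✓ 11-0✓ 11-1✓ 110-✓ 111-✓
Round 2: --00 -1-1 -10- 0--1 0-0- 1--0 11--
PIs = {--00, -1-1, -10-, 0--1, 0-0-, 1--0, 11--}
Coverage chart:
  m0: --00,0-0-
  m1: 0--1,0-0-
  m3: 0--1 ←essential
  m4: --00,-10-,0-0-
  m5: -1-1,-10-,0--1,0-0-
  m7: -1-1,0--1
  m8: --00,1--0
  m10: 1--0 ←essential
  m12: --00,-10-,1--0,11--
  m13: -1-1,-10-,11--
  m14: 1--0,11--
  m15: -1-1,11--
Essential: 0--1, 1--0
Petrick residual → --00, -1-1
Min cover (4 terms): c'd' + bd + a'd + ad'

4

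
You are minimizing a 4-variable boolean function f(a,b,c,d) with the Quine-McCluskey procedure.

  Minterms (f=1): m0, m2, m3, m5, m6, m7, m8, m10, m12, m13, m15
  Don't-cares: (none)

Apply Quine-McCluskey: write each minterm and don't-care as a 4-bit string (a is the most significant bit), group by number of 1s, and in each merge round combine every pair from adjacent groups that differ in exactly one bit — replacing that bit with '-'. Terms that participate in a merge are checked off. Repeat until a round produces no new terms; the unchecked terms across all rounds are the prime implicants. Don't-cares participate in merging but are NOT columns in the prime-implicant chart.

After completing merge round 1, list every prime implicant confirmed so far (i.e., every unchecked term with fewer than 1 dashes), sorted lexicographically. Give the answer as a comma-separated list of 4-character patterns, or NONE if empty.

size-2^0 implicants → 0000(✓)  0010(✓)  0011(✓)  0101(✓)  0110(✓)  0111(✓)  1000(✓)  1010(✓)  1100(✓)  1101(✓)  1111(✓)
size-2^1 implicants → -000(✓)  -010(✓)  -101(✓)  -111(✓)  0-10(✓)  0-11(✓)  00-0(✓)  001-(✓)  01-1(✓)  011-(✓)  1-00  10-0(✓)  11-1(✓)  110-
size-2^2 implicants → -0-0  -1-1  0-1-
Unchecked terms (primes): -0-0, -1-1, 0-1-, 1-00, 110-

NONE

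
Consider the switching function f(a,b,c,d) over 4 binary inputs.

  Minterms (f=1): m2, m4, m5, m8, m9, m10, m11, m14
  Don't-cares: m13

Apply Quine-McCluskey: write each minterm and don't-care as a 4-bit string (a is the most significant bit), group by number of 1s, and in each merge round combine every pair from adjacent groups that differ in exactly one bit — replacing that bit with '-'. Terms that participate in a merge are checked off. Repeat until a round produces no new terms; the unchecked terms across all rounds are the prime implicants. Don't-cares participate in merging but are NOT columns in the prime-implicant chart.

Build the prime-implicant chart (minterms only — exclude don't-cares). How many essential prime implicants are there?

Round 0: 0010✓ 0100✓ 0101✓ 1000✓ 1001✓ 1010✓ 1011✓ 1101✓ 1110✓
Round 1: -010 -101 010- 1-01 1-10 10-0✓ 10-1✓ 100-✓ 101-✓
Round 2: 10--
PIs = {-010, -101, 010-, 1-01, 1-10, 10--}
Coverage chart:
  m2: -010 ←essential
  m4: 010- ←essential
  m5: -101,010-
  m8: 10-- ←essential
  m9: 1-01,10--
  m10: -010,1-10,10--
  m11: 10-- ←essential
  m14: 1-10 ←essential
Essential: -010, 010-, 1-10, 10--

4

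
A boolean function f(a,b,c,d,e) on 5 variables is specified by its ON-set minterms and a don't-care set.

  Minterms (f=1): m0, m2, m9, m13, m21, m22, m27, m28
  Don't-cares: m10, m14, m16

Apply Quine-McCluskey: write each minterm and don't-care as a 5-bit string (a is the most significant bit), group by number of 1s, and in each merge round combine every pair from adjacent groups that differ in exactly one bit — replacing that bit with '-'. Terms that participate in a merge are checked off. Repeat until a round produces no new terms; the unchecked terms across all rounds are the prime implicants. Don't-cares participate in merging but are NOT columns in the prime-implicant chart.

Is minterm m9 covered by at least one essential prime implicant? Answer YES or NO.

YES

size-2^0 implicants → 00000(✓)  00010(✓)  01001(✓)  01010(✓)  01101(✓)  01110(✓)  10000(✓)  10101  10110  11011  11100
size-2^1 implicants → -0000  0-010  000-0  01-01  01-10
Unchecked terms (primes): -0000, 0-010, 000-0, 01-01, 01-10, 10101, 10110, 11011, 11100
Minterm coverage:
  m0 ⊆ -0000,000-0
  m2 ⊆ 0-010,000-0
  m9 ⊆ 01-01 [E]
  m13 ⊆ 01-01 [E]
  m21 ⊆ 10101 [E]
  m22 ⊆ 10110 [E]
  m27 ⊆ 11011 [E]
  m28 ⊆ 11100 [E]
E = {01-01, 10101, 10110, 11011, 11100}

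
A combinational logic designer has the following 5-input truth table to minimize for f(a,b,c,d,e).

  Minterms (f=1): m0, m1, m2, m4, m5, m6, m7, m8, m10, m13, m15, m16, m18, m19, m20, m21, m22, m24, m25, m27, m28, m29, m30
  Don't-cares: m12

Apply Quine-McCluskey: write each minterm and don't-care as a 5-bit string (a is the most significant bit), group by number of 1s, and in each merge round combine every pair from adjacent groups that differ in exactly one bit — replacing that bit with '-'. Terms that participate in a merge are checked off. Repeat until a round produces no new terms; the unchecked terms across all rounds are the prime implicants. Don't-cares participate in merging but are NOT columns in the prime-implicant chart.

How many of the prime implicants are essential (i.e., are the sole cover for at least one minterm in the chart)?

5

Round 0: 00000✓ 00001✓ 00010✓ 00100✓ 00101✓ 00110✓ 00111✓ 01000✓ 01010✓ 01100✓ 01101✓ 01111✓ 10000✓ 10010✓ 10011✓ 10100✓ 10101✓ 10110✓ 11000✓ 11001✓ 11011✓ 11100✓ 11101✓ 11110✓
Round 1: -0000✓ -0010✓ -0100✓ -0101✓ -0110✓ -1000✓ -1100✓ -1101✓ 0-000✓ 0-010✓ 0-100✓ 0-101✓ 0-111✓ 00-00✓ 00-01✓ 00-10✓ 000-0✓ 0000-✓ 001-0✓ 001-1✓ 0010-✓ 0011-✓ 01-00✓ 010-0✓ 011-1✓ 0110-✓ 1-000✓ 1-011 1-100✓ 1-101✓ 1-110✓ 10-00✓ 10-10✓ 100-0✓ 1001- 101-0✓ 1010-✓ 11-00✓ 11-01✓ 110-1 1100-✓ 111-0✓ 1110-✓
Round 2: --000✓ --100✓ --101✓ -0-00✓ -0-10✓ -00-0✓ -01-0✓ -010-✓ -1-00✓ -110-✓ 0--00✓ 0-0-0 0-1-1 0-10-✓ 00--0✓ 00-0- 001-- 1--00✓ 1-1-0 1-10-✓ 10--0✓ 11-0-
Round 3: ---00 --10- -0--0
PIs = {---00, --10-, -0--0, 0-0-0, 0-1-1, 00-0-, 001--, 1-011, 1-1-0, 1001-, 11-0-, 110-1}
Coverage chart:
  m0: ---00,-0--0,0-0-0,00-0-
  m1: 00-0- ←essential
  m2: -0--0,0-0-0
  m4: ---00,--10-,-0--0,00-0-,001--
  m5: --10-,0-1-1,00-0-,001--
  m6: -0--0,001--
  m7: 0-1-1,001--
  m8: ---00,0-0-0
  m10: 0-0-0 ←essential
  m13: --10-,0-1-1
  m15: 0-1-1 ←essential
  m16: ---00,-0--0
  m18: -0--0,1001-
  m19: 1-011,1001-
  m20: ---00,--10-,-0--0,1-1-0
  m21: --10- ←essential
  m22: -0--0,1-1-0
  m24: ---00,11-0-
  m25: 11-0-,110-1
  m27: 1-011,110-1
  m28: ---00,--10-,1-1-0,11-0-
  m29: --10-,11-0-
  m30: 1-1-0 ←essential
Essential: --10-, 0-0-0, 0-1-1, 00-0-, 1-1-0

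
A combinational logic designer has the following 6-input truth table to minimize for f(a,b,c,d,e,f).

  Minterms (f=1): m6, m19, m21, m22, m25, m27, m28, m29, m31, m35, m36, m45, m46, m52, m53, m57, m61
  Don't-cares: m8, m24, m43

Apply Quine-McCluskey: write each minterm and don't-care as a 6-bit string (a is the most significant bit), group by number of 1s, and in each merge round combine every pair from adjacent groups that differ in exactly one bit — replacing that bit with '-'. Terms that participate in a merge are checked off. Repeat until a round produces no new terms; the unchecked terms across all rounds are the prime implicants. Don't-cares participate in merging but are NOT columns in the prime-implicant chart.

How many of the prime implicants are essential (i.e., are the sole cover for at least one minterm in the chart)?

10

[col 0] 000110*, 001000*, 010011*, 010101*, 010110*, 011000*, 011001*, 011011*, 011100*, 011101*, 011111*, 100011*, 100100*, 101011*, 101101*, 101110, 110100*, 110101*, 111001*, 111101*
[col 1] -10101*, -11001*, -11101*, 0-0110, 0-1000, 01-011, 01-101*, 011-00*, 011-01*, 011-11*, 0110-1*, 01100-*, 0111-1*, 01110-*, 1-0100, 1-1101, 10-011, 11-101*, 11010-, 111-01*
[col 2] -1-101, -11-01, 011--1, 011-0-
Prime implicants: -1-101, -11-01, 0-0110, 0-1000, 01-011, 011--1, 011-0-, 1-0100, 1-1101, 10-011, 101110, 11010-
PI chart (minterm → PIs covering it):
  6 | 0-0110  (sole → essential)
  19 | 01-011  (sole → essential)
  21 | -1-101  (sole → essential)
  22 | 0-0110  (sole → essential)
  25 | -11-01,011--1,011-0-
  27 | 01-011,011--1
  28 | 011-0-  (sole → essential)
  29 | -1-101,-11-01,011--1,011-0-
  31 | 011--1  (sole → essential)
  35 | 10-011  (sole → essential)
  36 | 1-0100  (sole → essential)
  45 | 1-1101  (sole → essential)
  46 | 101110  (sole → essential)
  52 | 1-0100,11010-
  53 | -1-101,11010-
  57 | -11-01  (sole → essential)
  61 | -1-101,-11-01,1-1101
Essential prime implicants: -1-101, -11-01, 0-0110, 01-011, 011--1, 011-0-, 1-0100, 1-1101, 10-011, 101110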